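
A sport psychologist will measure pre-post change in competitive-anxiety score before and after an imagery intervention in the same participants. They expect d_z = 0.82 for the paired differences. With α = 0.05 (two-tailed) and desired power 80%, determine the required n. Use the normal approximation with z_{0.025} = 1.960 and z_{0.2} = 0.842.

n = 12 pairs

For a paired (one-sample on differences) test: n = ((z_{α/2} + z_β) / d)².
z_{α/2} + z_β = 1.960 + 0.842 = 2.802.
n = (2.802 / 0.82)² = 3.417² = 11.68.
Round up.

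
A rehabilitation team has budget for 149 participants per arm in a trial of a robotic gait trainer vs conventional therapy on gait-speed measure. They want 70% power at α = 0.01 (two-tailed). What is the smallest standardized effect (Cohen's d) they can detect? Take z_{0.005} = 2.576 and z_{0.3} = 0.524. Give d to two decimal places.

d_min ≈ 0.36

For two independent groups of n = 149 each: d_min = (z_{α/2} + z_β)·√(2/n).
z-sum = 2.576 + 0.524 = 3.100.
d_min = 3.100 × √(2/149) = 3.100 × 0.1159 = 0.359.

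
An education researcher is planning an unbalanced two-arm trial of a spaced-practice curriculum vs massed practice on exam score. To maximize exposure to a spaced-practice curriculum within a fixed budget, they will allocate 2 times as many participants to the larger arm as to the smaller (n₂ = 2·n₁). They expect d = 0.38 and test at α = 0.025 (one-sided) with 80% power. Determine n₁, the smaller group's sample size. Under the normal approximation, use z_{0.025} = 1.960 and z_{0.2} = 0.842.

With allocation ratio k = n₂/n₁ = 2, Var(x̄₁−x̄₂) = σ²(1/n₁ + 1/(k·n₁)) = σ²·(k+1)/(k·n₁).
So n₁ = (1 + 1/k)·((z_{α} + z_β)/d)² = 1.500 × (2.802/0.38)².
n₁ = 1.500 × 54.37 = 81.6.
Round up: n₁ = 82, giving n₂ = 2 × 82 = 164.

n₁ = 82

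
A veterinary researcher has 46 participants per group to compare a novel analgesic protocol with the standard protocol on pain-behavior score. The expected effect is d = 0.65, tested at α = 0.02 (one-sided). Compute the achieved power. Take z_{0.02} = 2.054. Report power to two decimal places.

For two equal groups, power = Φ(d·√(n/2) − z_{α}).
d·√(n/2) = 0.65 × √(46/2) = 0.65 × 4.796 = 3.117.
z_β = 3.117 − 2.054 = 1.063.
Power = Φ(1.063) = 0.856.

power ≈ 0.86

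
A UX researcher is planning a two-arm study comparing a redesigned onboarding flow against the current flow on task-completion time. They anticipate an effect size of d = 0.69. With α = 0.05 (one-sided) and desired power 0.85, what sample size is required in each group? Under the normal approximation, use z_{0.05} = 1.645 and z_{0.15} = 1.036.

n = 31 per group

For two independent groups with equal n: n = 2·((z_{α} + z_β) / d)².
z_{α} + z_β = 1.645 + 1.036 = 2.681.
n = 2 × (2.681 / 0.69)² = 2 × 3.886² = 2 × 15.10 = 30.2.
Round up to the next whole participant.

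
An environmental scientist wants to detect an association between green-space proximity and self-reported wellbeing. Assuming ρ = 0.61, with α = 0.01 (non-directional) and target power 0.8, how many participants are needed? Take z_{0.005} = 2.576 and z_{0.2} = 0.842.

n = 27

Fisher's z: C = ½·ln((1+r)/(1−r)) = ½·ln(4.1282) = 0.7089.
n = ((z_{α/2} + z_β)/C)² + 3.
(2.576 + 0.842) / 0.7089 = 3.418 / 0.7089 = 4.822.
n = 4.822² + 3 = 23.25 + 3 = 26.2.
Round up.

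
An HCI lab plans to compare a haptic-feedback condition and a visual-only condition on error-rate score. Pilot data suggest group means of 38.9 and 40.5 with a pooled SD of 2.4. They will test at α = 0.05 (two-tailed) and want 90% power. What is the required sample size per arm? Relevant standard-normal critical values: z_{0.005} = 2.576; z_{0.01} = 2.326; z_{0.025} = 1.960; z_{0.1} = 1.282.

n = 48 per group

Cohen's d = |M₁ − M₂| / SD_pooled = |38.9 − 40.5| / 2.4 = 1.6 / 2.4 = 0.667.
For two independent groups with equal n: n = 2·((z_{α/2} + z_β) / d)².
z_{α/2} + z_β = 1.960 + 1.282 = 3.242.
n = 2 × (3.242 / 0.667)² = 2 × 4.861² = 2 × 23.63 = 47.3.
Round up to the next whole participant.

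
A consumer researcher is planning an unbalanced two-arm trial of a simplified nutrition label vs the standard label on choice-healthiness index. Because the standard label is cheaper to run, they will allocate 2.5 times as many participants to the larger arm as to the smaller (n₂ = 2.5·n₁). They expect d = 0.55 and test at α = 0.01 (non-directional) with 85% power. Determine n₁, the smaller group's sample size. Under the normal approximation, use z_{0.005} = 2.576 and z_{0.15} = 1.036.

With allocation ratio k = n₂/n₁ = 2.5, Var(x̄₁−x̄₂) = σ²(1/n₁ + 1/(k·n₁)) = σ²·(k+1)/(k·n₁).
So n₁ = (1 + 1/k)·((z_{α/2} + z_β)/d)² = 1.400 × (3.612/0.55)².
n₁ = 1.400 × 43.13 = 60.4.
Round up: n₁ = 61, giving n₂ = ⌈2.5 × 61⌉ = ⌈152.5⌉ = 153.

n₁ = 61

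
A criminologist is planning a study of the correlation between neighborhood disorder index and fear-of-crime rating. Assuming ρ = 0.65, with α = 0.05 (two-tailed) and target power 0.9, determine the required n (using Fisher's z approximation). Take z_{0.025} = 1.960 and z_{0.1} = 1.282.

Fisher's z: C = ½·ln((1+r)/(1−r)) = ½·ln(4.7143) = 0.7753.
n = ((z_{α/2} + z_β)/C)² + 3.
(1.960 + 1.282) / 0.7753 = 3.242 / 0.7753 = 4.182.
n = 4.182² + 3 = 17.49 + 3 = 20.5.
Round up.

n = 21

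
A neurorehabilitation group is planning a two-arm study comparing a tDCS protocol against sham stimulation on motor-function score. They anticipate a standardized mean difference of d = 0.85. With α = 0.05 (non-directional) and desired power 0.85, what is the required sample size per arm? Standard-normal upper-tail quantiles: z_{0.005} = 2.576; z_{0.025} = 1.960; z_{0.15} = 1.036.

n = 25 per group

For two independent groups with equal n: n = 2·((z_{α/2} + z_β) / d)².
z_{α/2} + z_β = 1.960 + 1.036 = 2.996.
n = 2 × (2.996 / 0.85)² = 2 × 3.525² = 2 × 12.42 = 24.8.
Round up to the next whole participant.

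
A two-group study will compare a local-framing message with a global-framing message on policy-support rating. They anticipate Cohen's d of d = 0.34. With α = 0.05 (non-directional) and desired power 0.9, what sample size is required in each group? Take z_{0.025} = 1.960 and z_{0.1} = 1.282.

n = 182 per group

For two independent groups with equal n: n = 2·((z_{α/2} + z_β) / d)².
z_{α/2} + z_β = 1.960 + 1.282 = 3.242.
n = 2 × (3.242 / 0.34)² = 2 × 9.535² = 2 × 90.92 = 181.8.
Round up to the next whole participant.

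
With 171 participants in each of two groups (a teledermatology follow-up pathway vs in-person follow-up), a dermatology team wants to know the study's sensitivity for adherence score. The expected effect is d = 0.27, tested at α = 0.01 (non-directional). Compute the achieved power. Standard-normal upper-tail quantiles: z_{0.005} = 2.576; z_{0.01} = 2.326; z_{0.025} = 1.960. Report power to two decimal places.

For two equal groups, power = Φ(d·√(n/2) − z_{α/2}).
d·√(n/2) = 0.27 × √(171/2) = 0.27 × 9.247 = 2.497.
z_β = 2.497 − 2.576 = -0.079.
Power = Φ(-0.079) = 0.468.

power ≈ 0.47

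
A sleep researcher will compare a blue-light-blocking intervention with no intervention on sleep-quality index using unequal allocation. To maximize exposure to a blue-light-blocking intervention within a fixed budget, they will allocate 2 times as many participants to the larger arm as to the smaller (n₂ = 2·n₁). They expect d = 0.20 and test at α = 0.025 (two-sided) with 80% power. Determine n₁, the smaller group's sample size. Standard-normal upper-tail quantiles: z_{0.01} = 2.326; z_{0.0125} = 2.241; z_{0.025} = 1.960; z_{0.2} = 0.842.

With allocation ratio k = n₂/n₁ = 2, Var(x̄₁−x̄₂) = σ²(1/n₁ + 1/(k·n₁)) = σ²·(k+1)/(k·n₁).
So n₁ = (1 + 1/k)·((z_{α/2} + z_β)/d)² = 1.500 × (3.083/0.20)².
n₁ = 1.500 × 237.62 = 356.4.
Round up: n₁ = 357, giving n₂ = 2 × 357 = 714.

n₁ = 357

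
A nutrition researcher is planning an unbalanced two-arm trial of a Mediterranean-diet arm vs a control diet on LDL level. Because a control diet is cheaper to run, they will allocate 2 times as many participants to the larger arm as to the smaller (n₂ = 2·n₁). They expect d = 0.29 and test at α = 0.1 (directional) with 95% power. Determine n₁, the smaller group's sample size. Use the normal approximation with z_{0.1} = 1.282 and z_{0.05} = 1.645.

With allocation ratio k = n₂/n₁ = 2, Var(x̄₁−x̄₂) = σ²(1/n₁ + 1/(k·n₁)) = σ²·(k+1)/(k·n₁).
So n₁ = (1 + 1/k)·((z_{α} + z_β)/d)² = 1.500 × (2.927/0.29)².
n₁ = 1.500 × 101.87 = 152.8.
Round up: n₁ = 153, giving n₂ = 2 × 153 = 306.

n₁ = 153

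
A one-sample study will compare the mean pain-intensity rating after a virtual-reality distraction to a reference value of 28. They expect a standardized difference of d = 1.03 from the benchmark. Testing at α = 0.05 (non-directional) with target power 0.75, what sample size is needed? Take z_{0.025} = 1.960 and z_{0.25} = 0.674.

n = 7

For a one-sample test: n = ((z_{α/2} + z_β) / d)².
z_{α/2} + z_β = 1.960 + 0.674 = 2.634.
n = (2.634 / 1.03)² = 2.557² = 6.54.
Round up.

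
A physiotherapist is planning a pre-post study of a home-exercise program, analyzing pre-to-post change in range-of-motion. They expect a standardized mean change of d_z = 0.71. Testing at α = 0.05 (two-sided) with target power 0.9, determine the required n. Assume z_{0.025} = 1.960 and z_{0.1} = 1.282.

For a paired (one-sample on differences) test: n = ((z_{α/2} + z_β) / d)².
z_{α/2} + z_β = 1.960 + 1.282 = 3.242.
n = (3.242 / 0.71)² = 4.566² = 20.85.
Round up.

n = 21 pairs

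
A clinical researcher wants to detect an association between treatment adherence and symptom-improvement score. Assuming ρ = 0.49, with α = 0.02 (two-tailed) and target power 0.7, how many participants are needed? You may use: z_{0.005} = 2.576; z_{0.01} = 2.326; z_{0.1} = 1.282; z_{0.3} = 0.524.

n = 32

Fisher's z: C = ½·ln((1+r)/(1−r)) = ½·ln(2.9216) = 0.5361.
n = ((z_{α/2} + z_β)/C)² + 3.
(2.326 + 0.524) / 0.5361 = 2.850 / 0.5361 = 5.316.
n = 5.316² + 3 = 28.26 + 3 = 31.3.
Round up.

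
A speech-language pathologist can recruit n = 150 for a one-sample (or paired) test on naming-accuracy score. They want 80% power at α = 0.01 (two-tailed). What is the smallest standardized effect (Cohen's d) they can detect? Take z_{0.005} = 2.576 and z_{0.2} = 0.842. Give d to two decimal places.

d_min ≈ 0.28

For a single sample (or paired design) of n = 150: d_min = (z_{α/2} + z_β)/√n.
z-sum = 2.576 + 0.842 = 3.418.
d_min = 3.418 / √150 = 3.418 / 12.247 = 0.279.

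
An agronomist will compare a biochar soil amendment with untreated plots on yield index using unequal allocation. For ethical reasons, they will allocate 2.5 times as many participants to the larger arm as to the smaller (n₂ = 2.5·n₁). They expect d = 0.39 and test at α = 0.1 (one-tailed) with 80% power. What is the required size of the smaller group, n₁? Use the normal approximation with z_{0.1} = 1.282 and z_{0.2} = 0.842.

n₁ = 42

With allocation ratio k = n₂/n₁ = 2.5, Var(x̄₁−x̄₂) = σ²(1/n₁ + 1/(k·n₁)) = σ²·(k+1)/(k·n₁).
So n₁ = (1 + 1/k)·((z_{α} + z_β)/d)² = 1.400 × (2.124/0.39)².
n₁ = 1.400 × 29.66 = 41.5.
Round up: n₁ = 42, giving n₂ = 2.5 × 42 = 105.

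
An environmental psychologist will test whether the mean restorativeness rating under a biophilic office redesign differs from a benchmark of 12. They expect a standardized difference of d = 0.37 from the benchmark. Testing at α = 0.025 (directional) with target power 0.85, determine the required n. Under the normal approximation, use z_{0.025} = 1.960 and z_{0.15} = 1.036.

For a one-sample test: n = ((z_{α} + z_β) / d)².
z_{α} + z_β = 1.960 + 1.036 = 2.996.
n = (2.996 / 0.37)² = 8.097² = 65.57.
Round up.

n = 66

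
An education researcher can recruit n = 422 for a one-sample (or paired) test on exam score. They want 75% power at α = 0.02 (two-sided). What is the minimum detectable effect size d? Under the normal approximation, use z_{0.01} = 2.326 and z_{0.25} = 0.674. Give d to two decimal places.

For a single sample (or paired design) of n = 422: d_min = (z_{α/2} + z_β)/√n.
z-sum = 2.326 + 0.674 = 3.000.
d_min = 3.000 / √422 = 3.000 / 20.543 = 0.146.

d_min ≈ 0.15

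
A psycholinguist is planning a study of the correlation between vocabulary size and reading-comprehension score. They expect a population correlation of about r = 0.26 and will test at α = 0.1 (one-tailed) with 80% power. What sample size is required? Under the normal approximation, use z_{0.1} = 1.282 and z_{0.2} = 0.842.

Fisher's z: C = ½·ln((1+r)/(1−r)) = ½·ln(1.7027) = 0.2661.
n = ((z_{α} + z_β)/C)² + 3.
(1.282 + 0.842) / 0.2661 = 2.124 / 0.2661 = 7.982.
n = 7.982² + 3 = 63.71 + 3 = 66.7.
Round up.

n = 67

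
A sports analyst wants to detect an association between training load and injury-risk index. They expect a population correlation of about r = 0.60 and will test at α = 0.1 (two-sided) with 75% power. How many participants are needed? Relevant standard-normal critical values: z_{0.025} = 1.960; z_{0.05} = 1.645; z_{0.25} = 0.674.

n = 15

Fisher's z: C = ½·ln((1+r)/(1−r)) = ½·ln(4.0000) = 0.6931.
n = ((z_{α/2} + z_β)/C)² + 3.
(1.645 + 0.674) / 0.6931 = 2.319 / 0.6931 = 3.346.
n = 3.346² + 3 = 11.19 + 3 = 14.2.
Round up.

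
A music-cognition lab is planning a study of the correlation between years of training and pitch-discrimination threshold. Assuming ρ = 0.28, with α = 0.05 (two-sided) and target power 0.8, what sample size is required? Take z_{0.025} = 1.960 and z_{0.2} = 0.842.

n = 98

Fisher's z: C = ½·ln((1+r)/(1−r)) = ½·ln(1.7778) = 0.2877.
n = ((z_{α/2} + z_β)/C)² + 3.
(1.960 + 0.842) / 0.2877 = 2.802 / 0.2877 = 9.739.
n = 9.739² + 3 = 94.85 + 3 = 97.9.
Round up.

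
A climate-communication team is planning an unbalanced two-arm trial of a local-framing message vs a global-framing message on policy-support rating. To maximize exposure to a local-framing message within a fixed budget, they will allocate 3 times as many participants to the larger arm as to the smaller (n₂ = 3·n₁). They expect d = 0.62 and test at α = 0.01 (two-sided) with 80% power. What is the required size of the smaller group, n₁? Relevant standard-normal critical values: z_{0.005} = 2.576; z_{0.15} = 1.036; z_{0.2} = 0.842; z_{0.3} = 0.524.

With allocation ratio k = n₂/n₁ = 3, Var(x̄₁−x̄₂) = σ²(1/n₁ + 1/(k·n₁)) = σ²·(k+1)/(k·n₁).
So n₁ = (1 + 1/k)·((z_{α/2} + z_β)/d)² = 1.333 × (3.418/0.62)².
n₁ = 1.333 × 30.39 = 40.5.
Round up: n₁ = 41, giving n₂ = 3 × 41 = 123.

n₁ = 41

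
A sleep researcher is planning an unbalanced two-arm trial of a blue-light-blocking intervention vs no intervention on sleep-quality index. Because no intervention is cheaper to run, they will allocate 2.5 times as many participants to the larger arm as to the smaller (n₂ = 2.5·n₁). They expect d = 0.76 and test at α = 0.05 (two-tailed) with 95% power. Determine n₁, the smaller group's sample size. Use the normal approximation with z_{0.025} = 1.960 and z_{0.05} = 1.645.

With allocation ratio k = n₂/n₁ = 2.5, Var(x̄₁−x̄₂) = σ²(1/n₁ + 1/(k·n₁)) = σ²·(k+1)/(k·n₁).
So n₁ = (1 + 1/k)·((z_{α/2} + z_β)/d)² = 1.400 × (3.605/0.76)².
n₁ = 1.400 × 22.50 = 31.5.
Round up: n₁ = 32, giving n₂ = 2.5 × 32 = 80.

n₁ = 32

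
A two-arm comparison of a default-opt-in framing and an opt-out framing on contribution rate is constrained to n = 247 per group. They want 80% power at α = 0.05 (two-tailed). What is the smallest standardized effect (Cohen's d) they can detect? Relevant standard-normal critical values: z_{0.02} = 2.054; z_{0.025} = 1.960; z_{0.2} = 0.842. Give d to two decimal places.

d_min ≈ 0.25

For two independent groups of n = 247 each: d_min = (z_{α/2} + z_β)·√(2/n).
z-sum = 1.960 + 0.842 = 2.802.
d_min = 2.802 × √(2/247) = 2.802 × 0.0900 = 0.252.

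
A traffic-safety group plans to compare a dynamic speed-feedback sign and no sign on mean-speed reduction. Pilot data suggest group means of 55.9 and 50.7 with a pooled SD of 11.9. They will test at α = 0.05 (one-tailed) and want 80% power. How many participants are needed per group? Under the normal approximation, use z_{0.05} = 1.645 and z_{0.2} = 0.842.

n = 65 per group

Cohen's d = |M₁ − M₂| / SD_pooled = |55.9 − 50.7| / 11.9 = 5.2 / 11.9 = 0.437.
For two independent groups with equal n: n = 2·((z_{α} + z_β) / d)².
z_{α} + z_β = 1.645 + 0.842 = 2.487.
n = 2 × (2.487 / 0.437)² = 2 × 5.691² = 2 × 32.39 = 64.8.
Round up to the next whole participant.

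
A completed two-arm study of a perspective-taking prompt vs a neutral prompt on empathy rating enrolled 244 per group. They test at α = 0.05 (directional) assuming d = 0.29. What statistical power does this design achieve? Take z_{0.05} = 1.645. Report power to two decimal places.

power ≈ 0.94

For two equal groups, power = Φ(d·√(n/2) − z_{α}).
d·√(n/2) = 0.29 × √(244/2) = 0.29 × 11.045 = 3.203.
z_β = 3.203 − 1.645 = 1.558.
Power = Φ(1.558) = 0.940.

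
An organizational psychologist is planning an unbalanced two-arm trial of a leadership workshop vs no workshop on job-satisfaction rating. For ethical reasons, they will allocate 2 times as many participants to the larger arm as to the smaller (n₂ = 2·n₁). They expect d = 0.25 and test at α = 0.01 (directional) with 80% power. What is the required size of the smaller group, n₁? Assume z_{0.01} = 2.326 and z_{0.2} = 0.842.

With allocation ratio k = n₂/n₁ = 2, Var(x̄₁−x̄₂) = σ²(1/n₁ + 1/(k·n₁)) = σ²·(k+1)/(k·n₁).
So n₁ = (1 + 1/k)·((z_{α} + z_β)/d)² = 1.500 × (3.168/0.25)².
n₁ = 1.500 × 160.58 = 240.9.
Round up: n₁ = 241, giving n₂ = 2 × 241 = 482.

n₁ = 241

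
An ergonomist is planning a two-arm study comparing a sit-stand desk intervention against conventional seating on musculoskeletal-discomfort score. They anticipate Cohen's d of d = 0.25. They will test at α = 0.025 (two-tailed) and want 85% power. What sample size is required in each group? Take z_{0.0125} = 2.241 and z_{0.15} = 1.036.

n = 344 per group

For two independent groups with equal n: n = 2·((z_{α/2} + z_β) / d)².
z_{α/2} + z_β = 2.241 + 1.036 = 3.277.
n = 2 × (3.277 / 0.25)² = 2 × 13.108² = 2 × 171.82 = 343.6.
Round up to the next whole participant.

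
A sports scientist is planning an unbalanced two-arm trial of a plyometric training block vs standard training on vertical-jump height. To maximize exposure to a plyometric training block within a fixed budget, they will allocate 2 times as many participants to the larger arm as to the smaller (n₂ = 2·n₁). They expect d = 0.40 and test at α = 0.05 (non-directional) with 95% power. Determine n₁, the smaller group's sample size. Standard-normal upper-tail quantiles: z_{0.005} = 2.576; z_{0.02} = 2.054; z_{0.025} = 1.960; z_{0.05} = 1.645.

n₁ = 122

With allocation ratio k = n₂/n₁ = 2, Var(x̄₁−x̄₂) = σ²(1/n₁ + 1/(k·n₁)) = σ²·(k+1)/(k·n₁).
So n₁ = (1 + 1/k)·((z_{α/2} + z_β)/d)² = 1.500 × (3.605/0.40)².
n₁ = 1.500 × 81.23 = 121.8.
Round up: n₁ = 122, giving n₂ = 2 × 122 = 244.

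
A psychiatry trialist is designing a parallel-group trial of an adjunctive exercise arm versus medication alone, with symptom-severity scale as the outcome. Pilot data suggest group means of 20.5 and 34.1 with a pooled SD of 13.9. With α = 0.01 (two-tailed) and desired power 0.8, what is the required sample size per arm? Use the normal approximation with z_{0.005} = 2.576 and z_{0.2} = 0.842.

Cohen's d = |M₁ − M₂| / SD_pooled = |20.5 − 34.1| / 13.9 = 13.6 / 13.9 = 0.978.
For two independent groups with equal n: n = 2·((z_{α/2} + z_β) / d)².
z_{α/2} + z_β = 2.576 + 0.842 = 3.418.
n = 2 × (3.418 / 0.978)² = 2 × 3.495² = 2 × 12.21 = 24.4.
Round up to the next whole participant.

n = 25 per group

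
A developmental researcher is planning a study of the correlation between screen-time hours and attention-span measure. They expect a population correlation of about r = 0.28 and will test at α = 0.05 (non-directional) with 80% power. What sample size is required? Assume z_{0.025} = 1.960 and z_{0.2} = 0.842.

n = 98

Fisher's z: C = ½·ln((1+r)/(1−r)) = ½·ln(1.7778) = 0.2877.
n = ((z_{α/2} + z_β)/C)² + 3.
(1.960 + 0.842) / 0.2877 = 2.802 / 0.2877 = 9.739.
n = 9.739² + 3 = 94.85 + 3 = 97.9.
Round up.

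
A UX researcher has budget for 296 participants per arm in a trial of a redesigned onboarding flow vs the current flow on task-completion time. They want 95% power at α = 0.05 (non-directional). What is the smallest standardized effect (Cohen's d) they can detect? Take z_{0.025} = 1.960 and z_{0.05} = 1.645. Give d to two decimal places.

d_min ≈ 0.30

For two independent groups of n = 296 each: d_min = (z_{α/2} + z_β)·√(2/n).
z-sum = 1.960 + 1.645 = 3.605.
d_min = 3.605 × √(2/296) = 3.605 × 0.0822 = 0.296.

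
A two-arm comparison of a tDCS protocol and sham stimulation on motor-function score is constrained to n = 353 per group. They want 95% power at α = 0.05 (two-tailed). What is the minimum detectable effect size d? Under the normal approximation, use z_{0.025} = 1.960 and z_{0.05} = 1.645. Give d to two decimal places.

d_min ≈ 0.27

For two independent groups of n = 353 each: d_min = (z_{α/2} + z_β)·√(2/n).
z-sum = 1.960 + 1.645 = 3.605.
d_min = 3.605 × √(2/353) = 3.605 × 0.0753 = 0.271.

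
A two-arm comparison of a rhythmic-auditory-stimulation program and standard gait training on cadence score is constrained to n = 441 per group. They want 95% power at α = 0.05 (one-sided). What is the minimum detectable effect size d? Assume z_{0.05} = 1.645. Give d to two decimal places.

For two independent groups of n = 441 each: d_min = (z_{α} + z_β)·√(2/n).
z-sum = 1.645 + 1.645 = 3.290.
d_min = 3.290 × √(2/441) = 3.290 × 0.0673 = 0.222.

d_min ≈ 0.22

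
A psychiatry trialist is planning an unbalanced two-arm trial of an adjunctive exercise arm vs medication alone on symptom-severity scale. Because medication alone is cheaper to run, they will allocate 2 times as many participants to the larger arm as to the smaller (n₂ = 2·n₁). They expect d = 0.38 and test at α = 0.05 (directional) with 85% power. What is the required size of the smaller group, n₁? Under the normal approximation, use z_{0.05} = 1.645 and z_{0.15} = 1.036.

With allocation ratio k = n₂/n₁ = 2, Var(x̄₁−x̄₂) = σ²(1/n₁ + 1/(k·n₁)) = σ²·(k+1)/(k·n₁).
So n₁ = (1 + 1/k)·((z_{α} + z_β)/d)² = 1.500 × (2.681/0.38)².
n₁ = 1.500 × 49.78 = 74.7.
Round up: n₁ = 75, giving n₂ = 2 × 75 = 150.

n₁ = 75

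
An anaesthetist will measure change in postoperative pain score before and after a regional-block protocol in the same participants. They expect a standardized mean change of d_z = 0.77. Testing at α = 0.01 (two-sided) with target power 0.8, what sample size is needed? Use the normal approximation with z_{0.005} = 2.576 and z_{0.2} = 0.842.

For a paired (one-sample on differences) test: n = ((z_{α/2} + z_β) / d)².
z_{α/2} + z_β = 2.576 + 0.842 = 3.418.
n = (3.418 / 0.77)² = 4.439² = 19.70.
Round up.

n = 20 pairs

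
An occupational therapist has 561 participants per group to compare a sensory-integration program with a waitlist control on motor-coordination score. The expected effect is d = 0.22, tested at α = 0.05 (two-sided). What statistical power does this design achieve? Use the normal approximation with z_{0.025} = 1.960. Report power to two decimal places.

power ≈ 0.96

For two equal groups, power = Φ(d·√(n/2) − z_{α/2}).
d·√(n/2) = 0.22 × √(561/2) = 0.22 × 16.748 = 3.685.
z_β = 3.685 − 1.960 = 1.725.
Power = Φ(1.725) = 0.958.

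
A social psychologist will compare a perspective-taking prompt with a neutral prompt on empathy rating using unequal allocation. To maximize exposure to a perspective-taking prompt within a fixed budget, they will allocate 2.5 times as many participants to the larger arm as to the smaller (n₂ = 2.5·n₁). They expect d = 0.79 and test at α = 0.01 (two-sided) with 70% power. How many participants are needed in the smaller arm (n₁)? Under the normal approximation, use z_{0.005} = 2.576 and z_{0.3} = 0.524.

n₁ = 22

With allocation ratio k = n₂/n₁ = 2.5, Var(x̄₁−x̄₂) = σ²(1/n₁ + 1/(k·n₁)) = σ²·(k+1)/(k·n₁).
So n₁ = (1 + 1/k)·((z_{α/2} + z_β)/d)² = 1.400 × (3.100/0.79)².
n₁ = 1.400 × 15.40 = 21.6.
Round up: n₁ = 22, giving n₂ = 2.5 × 22 = 55.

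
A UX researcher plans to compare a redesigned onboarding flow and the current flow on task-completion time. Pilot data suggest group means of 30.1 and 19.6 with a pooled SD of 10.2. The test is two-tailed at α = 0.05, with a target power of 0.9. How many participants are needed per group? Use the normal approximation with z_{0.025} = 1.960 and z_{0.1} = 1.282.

Cohen's d = |M₁ − M₂| / SD_pooled = |30.1 − 19.6| / 10.2 = 10.5 / 10.2 = 1.029.
For two independent groups with equal n: n = 2·((z_{α/2} + z_β) / d)².
z_{α/2} + z_β = 1.960 + 1.282 = 3.242.
n = 2 × (3.242 / 1.029)² = 2 × 3.151² = 2 × 9.93 = 19.9.
Round up to the next whole participant.

n = 20 per group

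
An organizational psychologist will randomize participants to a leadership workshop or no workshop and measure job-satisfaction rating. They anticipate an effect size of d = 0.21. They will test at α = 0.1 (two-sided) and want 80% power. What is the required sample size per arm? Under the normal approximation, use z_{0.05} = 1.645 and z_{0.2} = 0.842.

n = 281 per group

For two independent groups with equal n: n = 2·((z_{α/2} + z_β) / d)².
z_{α/2} + z_β = 1.645 + 0.842 = 2.487.
n = 2 × (2.487 / 0.21)² = 2 × 11.843² = 2 × 140.25 = 280.5.
Round up to the next whole participant.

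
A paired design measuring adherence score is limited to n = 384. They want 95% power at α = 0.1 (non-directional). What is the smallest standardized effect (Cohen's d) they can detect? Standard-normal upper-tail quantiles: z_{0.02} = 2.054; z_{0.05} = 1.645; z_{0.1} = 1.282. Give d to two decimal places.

For a single sample (or paired design) of n = 384: d_min = (z_{α/2} + z_β)/√n.
z-sum = 1.645 + 1.645 = 3.290.
d_min = 3.290 / √384 = 3.290 / 19.596 = 0.168.

d_min ≈ 0.17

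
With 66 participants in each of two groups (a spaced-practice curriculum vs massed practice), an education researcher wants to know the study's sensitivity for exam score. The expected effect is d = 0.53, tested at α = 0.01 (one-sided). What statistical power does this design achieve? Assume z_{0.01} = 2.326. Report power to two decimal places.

For two equal groups, power = Φ(d·√(n/2) − z_{α}).
d·√(n/2) = 0.53 × √(66/2) = 0.53 × 5.745 = 3.045.
z_β = 3.045 − 2.326 = 0.719.
Power = Φ(0.719) = 0.764.

power ≈ 0.76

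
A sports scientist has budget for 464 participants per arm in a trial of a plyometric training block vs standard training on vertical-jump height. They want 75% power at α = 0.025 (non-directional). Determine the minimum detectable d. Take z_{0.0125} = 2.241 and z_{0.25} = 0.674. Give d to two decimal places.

d_min ≈ 0.19

For two independent groups of n = 464 each: d_min = (z_{α/2} + z_β)·√(2/n).
z-sum = 2.241 + 0.674 = 2.915.
d_min = 2.915 × √(2/464) = 2.915 × 0.0657 = 0.191.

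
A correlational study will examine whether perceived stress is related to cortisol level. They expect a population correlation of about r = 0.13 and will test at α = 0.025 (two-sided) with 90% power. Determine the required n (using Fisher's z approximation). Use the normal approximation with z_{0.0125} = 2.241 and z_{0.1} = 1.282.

Fisher's z: C = ½·ln((1+r)/(1−r)) = ½·ln(1.2989) = 0.1307.
n = ((z_{α/2} + z_β)/C)² + 3.
(2.241 + 1.282) / 0.1307 = 3.523 / 0.1307 = 26.955.
n = 26.955² + 3 = 726.56 + 3 = 729.6.
Round up.

n = 730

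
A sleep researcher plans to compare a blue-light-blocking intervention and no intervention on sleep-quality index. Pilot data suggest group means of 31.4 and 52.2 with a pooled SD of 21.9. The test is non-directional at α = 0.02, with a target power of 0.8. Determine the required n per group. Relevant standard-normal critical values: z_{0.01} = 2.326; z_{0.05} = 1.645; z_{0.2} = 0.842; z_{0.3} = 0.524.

n = 23 per group

Cohen's d = |M₁ − M₂| / SD_pooled = |31.4 − 52.2| / 21.9 = 20.8 / 21.9 = 0.950.
For two independent groups with equal n: n = 2·((z_{α/2} + z_β) / d)².
z_{α/2} + z_β = 2.326 + 0.842 = 3.168.
n = 2 × (3.168 / 0.950)² = 2 × 3.335² = 2 × 11.12 = 22.2.
Round up to the next whole participant.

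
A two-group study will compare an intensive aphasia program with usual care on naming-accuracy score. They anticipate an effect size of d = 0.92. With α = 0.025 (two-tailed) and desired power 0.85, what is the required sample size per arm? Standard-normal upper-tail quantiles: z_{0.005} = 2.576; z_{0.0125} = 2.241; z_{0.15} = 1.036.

For two independent groups with equal n: n = 2·((z_{α/2} + z_β) / d)².
z_{α/2} + z_β = 2.241 + 1.036 = 3.277.
n = 2 × (3.277 / 0.92)² = 2 × 3.562² = 2 × 12.69 = 25.4.
Round up to the next whole participant.

n = 26 per group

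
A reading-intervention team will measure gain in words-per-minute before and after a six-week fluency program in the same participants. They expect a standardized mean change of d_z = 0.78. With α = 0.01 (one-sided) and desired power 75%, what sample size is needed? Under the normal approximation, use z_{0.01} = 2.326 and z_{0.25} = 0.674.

For a paired (one-sample on differences) test: n = ((z_{α} + z_β) / d)².
z_{α} + z_β = 2.326 + 0.674 = 3.000.
n = (3.000 / 0.78)² = 3.846² = 14.79.
Round up.

n = 15 pairs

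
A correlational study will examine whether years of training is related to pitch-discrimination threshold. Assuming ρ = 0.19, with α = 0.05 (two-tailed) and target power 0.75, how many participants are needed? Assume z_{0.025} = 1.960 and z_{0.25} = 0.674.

Fisher's z: C = ½·ln((1+r)/(1−r)) = ½·ln(1.4691) = 0.1923.
n = ((z_{α/2} + z_β)/C)² + 3.
(1.960 + 0.674) / 0.1923 = 2.634 / 0.1923 = 13.697.
n = 13.697² + 3 = 187.62 + 3 = 190.6.
Round up.

n = 191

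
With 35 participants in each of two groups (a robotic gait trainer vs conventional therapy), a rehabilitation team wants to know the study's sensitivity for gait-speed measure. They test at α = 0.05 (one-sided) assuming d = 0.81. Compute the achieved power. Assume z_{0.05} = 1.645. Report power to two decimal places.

For two equal groups, power = Φ(d·√(n/2) − z_{α}).
d·√(n/2) = 0.81 × √(35/2) = 0.81 × 4.183 = 3.388.
z_β = 3.388 − 1.645 = 1.743.
Power = Φ(1.743) = 0.959.

power ≈ 0.96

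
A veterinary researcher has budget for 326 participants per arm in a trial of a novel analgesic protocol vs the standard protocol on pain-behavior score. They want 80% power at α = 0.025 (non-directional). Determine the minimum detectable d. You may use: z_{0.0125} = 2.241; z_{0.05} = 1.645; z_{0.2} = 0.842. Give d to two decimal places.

d_min ≈ 0.24

For two independent groups of n = 326 each: d_min = (z_{α/2} + z_β)·√(2/n).
z-sum = 2.241 + 0.842 = 3.083.
d_min = 3.083 × √(2/326) = 3.083 × 0.0783 = 0.241.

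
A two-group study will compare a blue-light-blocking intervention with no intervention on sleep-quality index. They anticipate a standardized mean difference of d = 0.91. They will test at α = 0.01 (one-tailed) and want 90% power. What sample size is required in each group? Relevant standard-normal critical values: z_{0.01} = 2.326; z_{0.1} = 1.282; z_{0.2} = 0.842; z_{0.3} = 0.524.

For two independent groups with equal n: n = 2·((z_{α} + z_β) / d)².
z_{α} + z_β = 2.326 + 1.282 = 3.608.
n = 2 × (3.608 / 0.91)² = 2 × 3.965² = 2 × 15.72 = 31.4.
Round up to the next whole participant.

n = 32 per group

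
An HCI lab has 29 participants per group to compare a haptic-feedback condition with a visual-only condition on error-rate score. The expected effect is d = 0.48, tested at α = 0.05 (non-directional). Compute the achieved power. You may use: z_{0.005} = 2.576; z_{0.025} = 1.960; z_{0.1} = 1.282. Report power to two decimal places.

power ≈ 0.45

For two equal groups, power = Φ(d·√(n/2) − z_{α/2}).
d·√(n/2) = 0.48 × √(29/2) = 0.48 × 3.808 = 1.828.
z_β = 1.828 − 1.960 = -0.132.
Power = Φ(-0.132) = 0.447.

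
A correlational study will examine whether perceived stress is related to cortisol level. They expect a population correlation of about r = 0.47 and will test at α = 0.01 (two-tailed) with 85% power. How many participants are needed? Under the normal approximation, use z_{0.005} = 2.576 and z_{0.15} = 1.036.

Fisher's z: C = ½·ln((1+r)/(1−r)) = ½·ln(2.7736) = 0.5101.
n = ((z_{α/2} + z_β)/C)² + 3.
(2.576 + 1.036) / 0.5101 = 3.612 / 0.5101 = 7.081.
n = 7.081² + 3 = 50.14 + 3 = 53.1.
Round up.

n = 54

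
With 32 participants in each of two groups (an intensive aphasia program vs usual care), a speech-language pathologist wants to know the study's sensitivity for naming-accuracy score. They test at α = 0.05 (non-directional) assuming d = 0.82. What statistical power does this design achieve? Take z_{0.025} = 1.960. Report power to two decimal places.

For two equal groups, power = Φ(d·√(n/2) − z_{α/2}).
d·√(n/2) = 0.82 × √(32/2) = 0.82 × 4.000 = 3.280.
z_β = 3.280 − 1.960 = 1.320.
Power = Φ(1.320) = 0.907.

power ≈ 0.91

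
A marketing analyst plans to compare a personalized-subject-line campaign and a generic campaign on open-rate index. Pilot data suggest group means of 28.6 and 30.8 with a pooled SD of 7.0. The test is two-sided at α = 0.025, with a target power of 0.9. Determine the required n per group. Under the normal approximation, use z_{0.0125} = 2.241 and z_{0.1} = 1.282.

Cohen's d = |M₁ − M₂| / SD_pooled = |28.6 − 30.8| / 7.0 = 2.2 / 7.0 = 0.314.
For two independent groups with equal n: n = 2·((z_{α/2} + z_β) / d)².
z_{α/2} + z_β = 2.241 + 1.282 = 3.523.
n = 2 × (3.523 / 0.314)² = 2 × 11.220² = 2 × 125.88 = 251.8.
Round up to the next whole participant.

n = 252 per group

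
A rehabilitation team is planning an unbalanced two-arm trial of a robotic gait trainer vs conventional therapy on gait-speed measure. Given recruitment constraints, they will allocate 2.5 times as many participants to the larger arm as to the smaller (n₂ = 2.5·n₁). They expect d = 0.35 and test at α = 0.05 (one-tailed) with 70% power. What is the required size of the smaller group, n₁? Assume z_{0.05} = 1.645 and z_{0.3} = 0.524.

With allocation ratio k = n₂/n₁ = 2.5, Var(x̄₁−x̄₂) = σ²(1/n₁ + 1/(k·n₁)) = σ²·(k+1)/(k·n₁).
So n₁ = (1 + 1/k)·((z_{α} + z_β)/d)² = 1.400 × (2.169/0.35)².
n₁ = 1.400 × 38.40 = 53.8.
Round up: n₁ = 54, giving n₂ = 2.5 × 54 = 135.

n₁ = 54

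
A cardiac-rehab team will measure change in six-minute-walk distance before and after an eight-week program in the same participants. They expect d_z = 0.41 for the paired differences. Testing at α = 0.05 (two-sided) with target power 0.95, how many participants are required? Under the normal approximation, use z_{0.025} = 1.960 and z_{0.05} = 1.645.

For a paired (one-sample on differences) test: n = ((z_{α/2} + z_β) / d)².
z_{α/2} + z_β = 1.960 + 1.645 = 3.605.
n = (3.605 / 0.41)² = 8.793² = 77.31.
Round up.

n = 78 pairs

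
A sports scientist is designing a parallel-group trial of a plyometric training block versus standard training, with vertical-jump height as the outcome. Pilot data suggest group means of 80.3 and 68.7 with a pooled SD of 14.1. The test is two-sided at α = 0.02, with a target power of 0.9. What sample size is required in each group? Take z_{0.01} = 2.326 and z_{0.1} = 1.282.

Cohen's d = |M₁ − M₂| / SD_pooled = |80.3 − 68.7| / 14.1 = 11.6 / 14.1 = 0.823.
For two independent groups with equal n: n = 2·((z_{α/2} + z_β) / d)².
z_{α/2} + z_β = 2.326 + 1.282 = 3.608.
n = 2 × (3.608 / 0.823)² = 2 × 4.384² = 2 × 19.22 = 38.4.
Round up to the next whole participant.

n = 39 per group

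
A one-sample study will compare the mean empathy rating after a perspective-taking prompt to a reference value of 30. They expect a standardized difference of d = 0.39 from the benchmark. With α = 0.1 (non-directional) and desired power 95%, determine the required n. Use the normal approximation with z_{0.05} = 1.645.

n = 72

For a one-sample test: n = ((z_{α/2} + z_β) / d)².
z_{α/2} + z_β = 1.645 + 1.645 = 3.290.
n = (3.290 / 0.39)² = 8.436² = 71.16.
Round up.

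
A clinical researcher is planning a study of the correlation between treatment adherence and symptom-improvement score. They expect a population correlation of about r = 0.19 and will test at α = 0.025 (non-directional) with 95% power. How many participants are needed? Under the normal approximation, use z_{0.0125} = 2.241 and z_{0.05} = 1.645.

Fisher's z: C = ½·ln((1+r)/(1−r)) = ½·ln(1.4691) = 0.1923.
n = ((z_{α/2} + z_β)/C)² + 3.
(2.241 + 1.645) / 0.1923 = 3.886 / 0.1923 = 20.208.
n = 20.208² + 3 = 408.36 + 3 = 411.4.
Round up.

n = 412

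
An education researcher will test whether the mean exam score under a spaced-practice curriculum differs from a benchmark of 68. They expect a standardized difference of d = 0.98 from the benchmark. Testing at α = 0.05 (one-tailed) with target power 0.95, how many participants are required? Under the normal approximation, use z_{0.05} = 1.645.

n = 12

For a one-sample test: n = ((z_{α} + z_β) / d)².
z_{α} + z_β = 1.645 + 1.645 = 3.290.
n = (3.290 / 0.98)² = 3.357² = 11.27.
Round up.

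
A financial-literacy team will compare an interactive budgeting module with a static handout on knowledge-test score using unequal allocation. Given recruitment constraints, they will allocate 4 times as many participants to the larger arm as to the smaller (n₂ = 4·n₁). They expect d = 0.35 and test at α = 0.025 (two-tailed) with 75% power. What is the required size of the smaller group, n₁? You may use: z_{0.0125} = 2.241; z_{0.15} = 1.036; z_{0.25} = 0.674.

With allocation ratio k = n₂/n₁ = 4, Var(x̄₁−x̄₂) = σ²(1/n₁ + 1/(k·n₁)) = σ²·(k+1)/(k·n₁).
So n₁ = (1 + 1/k)·((z_{α/2} + z_β)/d)² = 1.250 × (2.915/0.35)².
n₁ = 1.250 × 69.37 = 86.7.
Round up: n₁ = 87, giving n₂ = 4 × 87 = 348.

n₁ = 87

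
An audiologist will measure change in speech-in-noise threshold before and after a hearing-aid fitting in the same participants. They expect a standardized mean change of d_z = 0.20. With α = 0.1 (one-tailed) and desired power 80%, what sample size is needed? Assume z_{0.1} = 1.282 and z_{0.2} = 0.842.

n = 113 pairs

For a paired (one-sample on differences) test: n = ((z_{α} + z_β) / d)².
z_{α} + z_β = 1.282 + 0.842 = 2.124.
n = (2.124 / 0.20)² = 10.620² = 112.78.
Round up.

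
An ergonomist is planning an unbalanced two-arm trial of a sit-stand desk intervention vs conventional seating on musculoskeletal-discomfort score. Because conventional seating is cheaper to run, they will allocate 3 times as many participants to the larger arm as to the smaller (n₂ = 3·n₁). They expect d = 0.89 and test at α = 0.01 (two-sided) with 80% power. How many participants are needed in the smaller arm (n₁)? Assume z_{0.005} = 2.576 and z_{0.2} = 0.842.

With allocation ratio k = n₂/n₁ = 3, Var(x̄₁−x̄₂) = σ²(1/n₁ + 1/(k·n₁)) = σ²·(k+1)/(k·n₁).
So n₁ = (1 + 1/k)·((z_{α/2} + z_β)/d)² = 1.333 × (3.418/0.89)².
n₁ = 1.333 × 14.75 = 19.7.
Round up: n₁ = 20, giving n₂ = 3 × 20 = 60.

n₁ = 20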